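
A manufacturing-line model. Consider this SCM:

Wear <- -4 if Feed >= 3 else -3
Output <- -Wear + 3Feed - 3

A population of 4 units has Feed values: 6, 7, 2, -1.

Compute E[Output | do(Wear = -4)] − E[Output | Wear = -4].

The intervention sets Wear=-4 in all 4 units regardless of Feed. Recomputing Output per unit gives 19, 22, 7, -2; average 11.5.
Conditioning on Wear=-4 selects the 2 unit(s) with Feed ∈ {6, 7}. Their Output values: 19, 22. Mean = 20.5.
Difference = 11.5 − 20.5 = -9.

-9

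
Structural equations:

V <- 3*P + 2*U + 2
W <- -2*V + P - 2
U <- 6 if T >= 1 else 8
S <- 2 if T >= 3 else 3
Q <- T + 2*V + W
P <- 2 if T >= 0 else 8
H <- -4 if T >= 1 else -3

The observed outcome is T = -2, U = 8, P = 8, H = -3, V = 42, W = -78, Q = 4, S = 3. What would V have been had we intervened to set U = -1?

24

do(U=-1) replaces the equation U <- 6 if T >= 1 else 8 with the constant U = -1.
P = 2 if T >= 0 else 8  [with T=-2]  = 8
V = 3*P + 2*U + 2  [with P=8, U=-1]  = 24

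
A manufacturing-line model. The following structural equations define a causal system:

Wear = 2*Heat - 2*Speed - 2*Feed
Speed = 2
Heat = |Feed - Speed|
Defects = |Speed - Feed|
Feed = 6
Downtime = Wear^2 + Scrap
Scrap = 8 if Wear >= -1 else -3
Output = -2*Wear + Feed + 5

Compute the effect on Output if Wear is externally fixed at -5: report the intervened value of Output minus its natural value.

The intervention breaks the incoming arrows to Wear: Wear = 2*Heat - 2*Speed - 2*Feed no longer applies, and Wear = -5.
Output = -2*Wear + Feed + 5  [with Wear=-5, Feed=6]  = 21
Without intervention: Heat = |Feed - Speed|  [with Feed=6, Speed=2]  = 4; Wear = 2*Heat - 2*Speed - 2*Feed  [with Heat=4, Speed=2, Feed=6]  = -8; Output = -2*Wear + Feed + 5  [with Wear=-8, Feed=6]  = 27.
Change = 21 − 27 = -6.

-6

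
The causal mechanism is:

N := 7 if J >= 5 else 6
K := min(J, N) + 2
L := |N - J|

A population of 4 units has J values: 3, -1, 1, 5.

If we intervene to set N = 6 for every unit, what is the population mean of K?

4

Under do(N=6), N's equation is replaced by N=6 for every unit. Per-unit K: 5, 1, 3, 7. Mean = 4.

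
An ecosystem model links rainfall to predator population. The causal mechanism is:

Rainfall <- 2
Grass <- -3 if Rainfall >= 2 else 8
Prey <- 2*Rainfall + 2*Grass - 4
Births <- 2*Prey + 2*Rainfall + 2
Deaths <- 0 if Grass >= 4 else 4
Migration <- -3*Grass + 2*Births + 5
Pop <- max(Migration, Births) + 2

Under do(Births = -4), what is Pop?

8

The intervention breaks the incoming arrows to Births: Births <- 2*Prey + 2*Rainfall + 2 no longer applies, and Births = -4.
Grass = -3 if Rainfall >= 2 else 8  [with Rainfall=2]  = -3
Migration = -3*Grass + 2*Births + 5  [with Grass=-3, Births=-4]  = 6
Pop = max(Migration, Births) + 2  [with Migration=6, Births=-4]  = 8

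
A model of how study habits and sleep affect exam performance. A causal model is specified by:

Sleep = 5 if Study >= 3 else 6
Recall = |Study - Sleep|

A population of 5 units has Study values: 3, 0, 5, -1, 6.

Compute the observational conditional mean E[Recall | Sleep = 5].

Observing Sleep=5 restricts to units where Sleep's equation naturally yields 5: Study ∈ {3, 5, 6}. In that subpopulation Recall = 2, 0, 1, mean 1.

1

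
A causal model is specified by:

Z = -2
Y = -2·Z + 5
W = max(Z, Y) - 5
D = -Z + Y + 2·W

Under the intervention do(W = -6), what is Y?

9

Under do(W=-6), the mechanism W = max(Z, Y) - 5 is discarded; W is fixed at -6.
Since Y is not a descendant of the intervened variable, it is unaffected.
Y = -2·Z + 5  [with Z=-2]  = 9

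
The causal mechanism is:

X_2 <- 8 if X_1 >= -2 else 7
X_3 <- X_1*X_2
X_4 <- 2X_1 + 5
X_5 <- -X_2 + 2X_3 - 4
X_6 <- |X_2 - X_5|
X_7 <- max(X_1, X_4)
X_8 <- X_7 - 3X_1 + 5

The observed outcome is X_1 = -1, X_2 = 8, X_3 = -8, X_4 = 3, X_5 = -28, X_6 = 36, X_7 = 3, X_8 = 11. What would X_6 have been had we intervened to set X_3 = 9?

2

The intervention breaks the incoming arrows to X_3: X_3 <- X_1*X_2 no longer applies, and X_3 = 9.
X_2 = 8 if X_1 >= -2 else 7  [with X_1=-1]  = 8
X_5 = -X_2 + 2X_3 - 4  [with X_2=8, X_3=9]  = 6
X_6 = |X_2 - X_5|  [with X_2=8, X_5=6]  = 2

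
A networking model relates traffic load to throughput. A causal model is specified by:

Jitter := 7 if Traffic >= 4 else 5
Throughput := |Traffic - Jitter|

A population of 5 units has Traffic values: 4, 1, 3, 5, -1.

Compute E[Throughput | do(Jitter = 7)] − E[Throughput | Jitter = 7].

Under do(Jitter=7), Jitter's equation is replaced by Jitter=7 for every unit. Per-unit Throughput: 3, 6, 4, 2, 8. Mean = 4.6.
E[Throughput|Jitter=7] averages over only the 2 units with Jitter=7 (Traffic = 4, 5): Throughput = 3, 2, mean 2.5.
Difference = 4.6 − 2.5 = 2.1.

2.1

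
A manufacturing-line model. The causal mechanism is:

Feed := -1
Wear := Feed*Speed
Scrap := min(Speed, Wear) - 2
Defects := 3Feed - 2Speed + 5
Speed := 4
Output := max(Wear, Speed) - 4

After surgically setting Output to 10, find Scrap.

-6

do(Output=10) replaces the equation Output := max(Wear, Speed) - 4 with the constant Output = 10.
Since Scrap is not a descendant of the intervened variable, it is unaffected.
Wear = Feed*Speed  [with Feed=-1, Speed=4]  = -4
Scrap = min(Speed, Wear) - 2  [with Speed=4, Wear=-4]  = -6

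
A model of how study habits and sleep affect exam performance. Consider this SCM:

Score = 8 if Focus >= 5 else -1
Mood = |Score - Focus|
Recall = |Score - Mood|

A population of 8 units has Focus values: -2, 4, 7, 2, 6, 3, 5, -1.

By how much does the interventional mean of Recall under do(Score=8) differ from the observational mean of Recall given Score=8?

-2.25

do(Score=8) breaks Score's dependence on Focus. With Score=8 fixed, Recall across the units is 2, 4, 7, 2, 6, 3, 5, 1, mean 3.75.
E[Recall|Score=8] averages over only the 3 units with Score=8 (Focus = 7, 6, 5): Recall = 7, 6, 5, mean 6.
Difference = 3.75 − 6 = -2.25.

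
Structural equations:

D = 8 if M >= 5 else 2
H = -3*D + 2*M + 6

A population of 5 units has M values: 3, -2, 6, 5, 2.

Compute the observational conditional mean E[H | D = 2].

Observing D=2 restricts to units where D's equation naturally yields 2: M ∈ {3, -2, 2}. In that subpopulation H = 6, -4, 4, mean 2.

2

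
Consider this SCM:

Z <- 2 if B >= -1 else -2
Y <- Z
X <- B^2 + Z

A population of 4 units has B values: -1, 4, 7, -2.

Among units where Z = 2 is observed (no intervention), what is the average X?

24

Observing Z=2 restricts to units where Z's equation naturally yields 2: B ∈ {-1, 4, 7}. In that subpopulation X = 3, 18, 51, mean 24.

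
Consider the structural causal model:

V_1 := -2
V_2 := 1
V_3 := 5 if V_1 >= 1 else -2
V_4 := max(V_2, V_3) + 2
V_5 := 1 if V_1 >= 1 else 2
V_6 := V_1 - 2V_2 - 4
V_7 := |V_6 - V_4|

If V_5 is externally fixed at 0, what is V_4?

The intervention breaks the incoming arrows to V_5: V_5 := 1 if V_1 >= 1 else 2 no longer applies, and V_5 = 0.
Since V_4 is not a descendant of the intervened variable, it is unaffected.
V_3 = 5 if V_1 >= 1 else -2  [with V_1=-2]  = -2
V_4 = max(V_2, V_3) + 2  [with V_2=1, V_3=-2]  = 3

3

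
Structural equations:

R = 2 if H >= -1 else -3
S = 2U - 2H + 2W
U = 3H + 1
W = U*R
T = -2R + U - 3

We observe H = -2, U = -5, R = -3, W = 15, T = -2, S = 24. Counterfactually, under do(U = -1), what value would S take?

Under do(U=-1), the mechanism U = 3H + 1 is discarded; U is fixed at -1.
R = 2 if H >= -1 else -3  [with H=-2]  = -3
W = U*R  [with U=-1, R=-3]  = 3
S = 2U - 2H + 2W  [with U=-1, H=-2, W=3]  = 8

8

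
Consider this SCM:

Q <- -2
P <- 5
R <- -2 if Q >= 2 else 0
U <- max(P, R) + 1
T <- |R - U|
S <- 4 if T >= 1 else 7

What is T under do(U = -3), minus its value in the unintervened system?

Intervening sets U = -3 and removes its equation (U <- max(P, R) + 1).
R = -2 if Q >= 2 else 0  [with Q=-2]  = 0
T = |R - U|  [with R=0, U=-3]  = 3
Without intervention: R = -2 if Q >= 2 else 0  [with Q=-2]  = 0; U = max(P, R) + 1  [with P=5, R=0]  = 6; T = |R - U|  [with R=0, U=6]  = 6.
Change = 3 − 6 = -3.

-3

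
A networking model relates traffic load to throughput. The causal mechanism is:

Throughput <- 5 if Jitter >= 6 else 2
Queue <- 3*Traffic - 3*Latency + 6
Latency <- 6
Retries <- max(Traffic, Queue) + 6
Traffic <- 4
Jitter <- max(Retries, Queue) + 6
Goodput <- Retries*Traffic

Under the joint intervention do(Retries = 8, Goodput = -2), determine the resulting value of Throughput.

5

The joint intervention fixes Retries = 8, Goodput = -2, removing each variable's own equation.
Queue = 3*Traffic - 3*Latency + 6  [with Traffic=4, Latency=6]  = 0
Jitter = max(Retries, Queue) + 6  [with Retries=8, Queue=0]  = 14
Throughput = 5 if Jitter >= 6 else 2  [with Jitter=14]  = 5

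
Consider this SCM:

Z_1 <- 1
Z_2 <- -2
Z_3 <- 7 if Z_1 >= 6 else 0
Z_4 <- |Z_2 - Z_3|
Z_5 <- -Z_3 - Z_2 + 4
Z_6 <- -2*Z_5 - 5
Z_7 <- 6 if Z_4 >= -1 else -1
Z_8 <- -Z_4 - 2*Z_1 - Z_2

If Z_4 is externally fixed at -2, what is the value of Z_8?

2

do(Z_4=-2) replaces the equation Z_4 <- |Z_2 - Z_3| with the constant Z_4 = -2.
Z_8 = -Z_4 - 2*Z_1 - Z_2  [with Z_4=-2, Z_1=1, Z_2=-2]  = 2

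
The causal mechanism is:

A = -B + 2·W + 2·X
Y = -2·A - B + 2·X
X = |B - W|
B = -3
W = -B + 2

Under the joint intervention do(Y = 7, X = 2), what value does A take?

Under do(Y = 7, X = 2), each intervened variable's structural equation is replaced by its fixed value.
W = -B + 2  [with B=-3]  = 5
A = -B + 2·W + 2·X  [with B=-3, W=5, X=2]  = 17

17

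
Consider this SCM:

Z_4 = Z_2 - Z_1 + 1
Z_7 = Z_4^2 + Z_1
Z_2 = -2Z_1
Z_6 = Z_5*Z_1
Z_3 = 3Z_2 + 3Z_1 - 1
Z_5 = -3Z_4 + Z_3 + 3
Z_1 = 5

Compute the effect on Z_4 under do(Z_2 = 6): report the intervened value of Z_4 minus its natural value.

Under do(Z_2=6), the mechanism Z_2 = -2Z_1 is discarded; Z_2 is fixed at 6.
Z_4 = Z_2 - Z_1 + 1  [with Z_2=6, Z_1=5]  = 2
Without intervention: Z_2 = -2Z_1  [with Z_1=5]  = -10; Z_4 = Z_2 - Z_1 + 1  [with Z_2=-10, Z_1=5]  = -14.
Change = 2 − (-14) = 16.

16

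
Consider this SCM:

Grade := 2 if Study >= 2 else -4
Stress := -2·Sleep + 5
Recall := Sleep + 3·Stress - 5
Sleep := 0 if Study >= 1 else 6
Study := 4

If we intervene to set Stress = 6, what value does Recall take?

13

The intervention breaks the incoming arrows to Stress: Stress := -2·Sleep + 5 no longer applies, and Stress = 6.
Sleep = 0 if Study >= 1 else 6  [with Study=4]  = 0
Recall = Sleep + 3·Stress - 5  [with Sleep=0, Stress=6]  = 13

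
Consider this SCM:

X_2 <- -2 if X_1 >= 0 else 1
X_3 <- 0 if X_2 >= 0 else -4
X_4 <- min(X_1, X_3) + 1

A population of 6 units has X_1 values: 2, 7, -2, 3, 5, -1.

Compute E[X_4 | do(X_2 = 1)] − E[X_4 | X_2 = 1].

Under do(X_2=1), X_2's equation is replaced by X_2=1 for every unit. Per-unit X_4: 1, 1, -1, 1, 1, 0. Mean = 0.5.
Observing X_2=1 restricts to units where X_2's equation naturally yields 1: X_1 ∈ {-2, -1}. In that subpopulation X_4 = -1, 0, mean -0.5.
Difference = 0.5 − (-0.5) = 1.

1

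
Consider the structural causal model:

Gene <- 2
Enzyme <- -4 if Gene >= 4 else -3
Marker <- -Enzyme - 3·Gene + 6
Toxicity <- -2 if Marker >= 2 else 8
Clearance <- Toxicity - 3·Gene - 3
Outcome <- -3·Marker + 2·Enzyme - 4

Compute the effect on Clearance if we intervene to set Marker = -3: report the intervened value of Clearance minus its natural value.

10

do(Marker=-3) replaces the equation Marker <- -Enzyme - 3·Gene + 6 with the constant Marker = -3.
Toxicity = -2 if Marker >= 2 else 8  [with Marker=-3]  = 8
Clearance = Toxicity - 3·Gene - 3  [with Toxicity=8, Gene=2]  = -1
Without intervention: Enzyme = -4 if Gene >= 4 else -3  [with Gene=2]  = -3; Marker = -Enzyme - 3·Gene + 6  [with Enzyme=-3, Gene=2]  = 3; Toxicity = -2 if Marker >= 2 else 8  [with Marker=3]  = -2; Clearance = Toxicity - 3·Gene - 3  [with Toxicity=-2, Gene=2]  = -11.
Change = -1 − (-11) = 10.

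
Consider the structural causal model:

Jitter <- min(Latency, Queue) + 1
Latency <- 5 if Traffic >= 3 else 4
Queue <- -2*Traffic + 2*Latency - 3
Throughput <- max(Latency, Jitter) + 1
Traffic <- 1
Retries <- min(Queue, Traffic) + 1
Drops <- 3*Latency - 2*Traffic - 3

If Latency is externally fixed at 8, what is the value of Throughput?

Under do(Latency=8), the mechanism Latency <- 5 if Traffic >= 3 else 4 is discarded; Latency is fixed at 8.
Queue = -2*Traffic + 2*Latency - 3  [with Traffic=1, Latency=8]  = 11
Jitter = min(Latency, Queue) + 1  [with Latency=8, Queue=11]  = 9
Throughput = max(Latency, Jitter) + 1  [with Latency=8, Jitter=9]  = 10

10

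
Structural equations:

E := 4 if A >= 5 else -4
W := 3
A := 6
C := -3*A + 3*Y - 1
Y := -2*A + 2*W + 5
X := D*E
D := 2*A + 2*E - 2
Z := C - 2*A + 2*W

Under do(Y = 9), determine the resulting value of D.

18

The intervention breaks the incoming arrows to Y: Y := -2*A + 2*W + 5 no longer applies, and Y = 9.
No directed path runs from Y to D, so D keeps its natural value.
E = 4 if A >= 5 else -4  [with A=6]  = 4
D = 2*A + 2*E - 2  [with A=6, E=4]  = 18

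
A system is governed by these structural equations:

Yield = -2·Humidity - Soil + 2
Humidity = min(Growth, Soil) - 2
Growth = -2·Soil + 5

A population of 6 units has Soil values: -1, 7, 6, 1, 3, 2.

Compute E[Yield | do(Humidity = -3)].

5

Every unit gets Humidity=-3 under the intervention. Yield values become 9, 1, 2, 7, 5, 6; E[Yield|do(Humidity=-3)] = 5.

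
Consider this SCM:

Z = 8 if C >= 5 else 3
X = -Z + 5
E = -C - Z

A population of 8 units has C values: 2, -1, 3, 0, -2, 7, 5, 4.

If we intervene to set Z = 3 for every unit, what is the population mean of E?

-5.25

Every unit gets Z=3 under the intervention. E values become -5, -2, -6, -3, -1, -10, -8, -7; E[E|do(Z=3)] = -5.25.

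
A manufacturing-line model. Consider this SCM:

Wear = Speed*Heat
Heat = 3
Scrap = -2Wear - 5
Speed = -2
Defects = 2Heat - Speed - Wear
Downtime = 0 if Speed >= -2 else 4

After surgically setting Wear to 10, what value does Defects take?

The intervention breaks the incoming arrows to Wear: Wear = Speed*Heat no longer applies, and Wear = 10.
Defects = 2Heat - Speed - Wear  [with Heat=3, Speed=-2, Wear=10]  = -2

-2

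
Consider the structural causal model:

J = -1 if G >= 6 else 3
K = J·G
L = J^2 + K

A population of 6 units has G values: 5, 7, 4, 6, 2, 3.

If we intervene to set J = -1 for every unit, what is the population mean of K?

-4.5

Every unit gets J=-1 under the intervention. K values become -5, -7, -4, -6, -2, -3; E[K|do(J=-1)] = -4.5.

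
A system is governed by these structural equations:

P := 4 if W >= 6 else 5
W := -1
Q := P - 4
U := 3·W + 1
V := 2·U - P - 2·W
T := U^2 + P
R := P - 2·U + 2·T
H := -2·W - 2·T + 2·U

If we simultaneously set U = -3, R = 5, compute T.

14

The joint intervention fixes U = -3, R = 5, removing each variable's own equation.
P = 4 if W >= 6 else 5  [with W=-1]  = 5
T = U^2 + P  [with U=-3, P=5]  = 14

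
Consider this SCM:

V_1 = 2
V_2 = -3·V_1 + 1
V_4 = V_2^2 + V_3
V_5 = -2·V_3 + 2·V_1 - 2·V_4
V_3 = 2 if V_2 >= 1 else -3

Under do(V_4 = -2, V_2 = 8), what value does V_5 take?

The joint intervention fixes V_4 = -2, V_2 = 8, removing each variable's own equation.
V_3 = 2 if V_2 >= 1 else -3  [with V_2=8]  = 2
V_5 = -2·V_3 + 2·V_1 - 2·V_4  [with V_3=2, V_1=2, V_4=-2]  = 4

4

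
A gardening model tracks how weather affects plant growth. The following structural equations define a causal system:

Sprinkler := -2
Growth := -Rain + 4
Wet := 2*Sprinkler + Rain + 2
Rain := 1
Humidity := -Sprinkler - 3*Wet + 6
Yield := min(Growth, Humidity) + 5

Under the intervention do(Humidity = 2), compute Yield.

The intervention breaks the incoming arrows to Humidity: Humidity := -Sprinkler - 3*Wet + 6 no longer applies, and Humidity = 2.
Growth = -Rain + 4  [with Rain=1]  = 3
Yield = min(Growth, Humidity) + 5  [with Growth=3, Humidity=2]  = 7

7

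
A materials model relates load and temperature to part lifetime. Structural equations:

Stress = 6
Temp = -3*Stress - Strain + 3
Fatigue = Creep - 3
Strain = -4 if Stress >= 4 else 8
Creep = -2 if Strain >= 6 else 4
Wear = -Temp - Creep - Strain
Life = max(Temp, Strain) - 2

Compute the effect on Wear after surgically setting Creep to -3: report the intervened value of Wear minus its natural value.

7

Intervening sets Creep = -3 and removes its equation (Creep = -2 if Strain >= 6 else 4).
Strain = -4 if Stress >= 4 else 8  [with Stress=6]  = -4
Temp = -3*Stress - Strain + 3  [with Stress=6, Strain=-4]  = -11
Wear = -Temp - Creep - Strain  [with Temp=-11, Creep=-3, Strain=-4]  = 18
Without intervention: Strain = -4 if Stress >= 4 else 8  [with Stress=6]  = -4; Temp = -3*Stress - Strain + 3  [with Stress=6, Strain=-4]  = -11; Creep = -2 if Strain >= 6 else 4  [with Strain=-4]  = 4; Wear = -Temp - Creep - Strain  [with Temp=-11, Creep=4, Strain=-4]  = 11.
Change = 18 − 11 = 7.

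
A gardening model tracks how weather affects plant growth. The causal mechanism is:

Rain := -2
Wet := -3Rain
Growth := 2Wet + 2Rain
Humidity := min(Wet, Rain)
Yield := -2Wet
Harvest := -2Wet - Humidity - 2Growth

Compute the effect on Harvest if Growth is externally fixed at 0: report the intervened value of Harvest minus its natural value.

16

The intervention breaks the incoming arrows to Growth: Growth := 2Wet + 2Rain no longer applies, and Growth = 0.
Wet = -3Rain  [with Rain=-2]  = 6
Humidity = min(Wet, Rain)  [with Wet=6, Rain=-2]  = -2
Harvest = -2Wet - Humidity - 2Growth  [with Wet=6, Humidity=-2, Growth=0]  = -10
Without intervention: Wet = -3Rain  [with Rain=-2]  = 6; Growth = 2Wet + 2Rain  [with Wet=6, Rain=-2]  = 8; Humidity = min(Wet, Rain)  [with Wet=6, Rain=-2]  = -2; Harvest = -2Wet - Humidity - 2Growth  [with Wet=6, Humidity=-2, Growth=8]  = -26.
Change = -10 − (-26) = 16.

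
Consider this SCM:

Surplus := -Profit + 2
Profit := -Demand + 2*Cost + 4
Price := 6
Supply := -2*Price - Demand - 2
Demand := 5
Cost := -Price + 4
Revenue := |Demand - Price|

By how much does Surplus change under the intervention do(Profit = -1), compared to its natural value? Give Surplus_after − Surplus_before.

Intervening sets Profit = -1 and removes its equation (Profit := -Demand + 2*Cost + 4).
Surplus = -Profit + 2  [with Profit=-1]  = 3
Without intervention: Cost = -Price + 4  [with Price=6]  = -2; Profit = -Demand + 2*Cost + 4  [with Demand=5, Cost=-2]  = -5; Surplus = -Profit + 2  [with Profit=-5]  = 7.
Change = 3 − 7 = -4.

-4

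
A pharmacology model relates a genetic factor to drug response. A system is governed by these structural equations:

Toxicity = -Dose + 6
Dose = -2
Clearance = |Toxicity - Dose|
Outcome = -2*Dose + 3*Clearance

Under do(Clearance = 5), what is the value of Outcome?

The intervention breaks the incoming arrows to Clearance: Clearance = |Toxicity - Dose| no longer applies, and Clearance = 5.
Outcome = -2*Dose + 3*Clearance  [with Dose=-2, Clearance=5]  = 19

19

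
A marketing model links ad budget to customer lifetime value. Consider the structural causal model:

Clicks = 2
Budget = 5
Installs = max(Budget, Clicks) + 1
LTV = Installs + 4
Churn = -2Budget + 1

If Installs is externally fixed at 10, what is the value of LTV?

14

do(Installs=10) replaces the equation Installs = max(Budget, Clicks) + 1 with the constant Installs = 10.
LTV = Installs + 4  [with Installs=10]  = 14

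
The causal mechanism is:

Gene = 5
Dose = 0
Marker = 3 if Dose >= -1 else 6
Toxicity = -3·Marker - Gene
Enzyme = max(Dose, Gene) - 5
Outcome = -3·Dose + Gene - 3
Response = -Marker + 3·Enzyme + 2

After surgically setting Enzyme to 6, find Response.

17

do(Enzyme=6) replaces the equation Enzyme = max(Dose, Gene) - 5 with the constant Enzyme = 6.
Marker = 3 if Dose >= -1 else 6  [with Dose=0]  = 3
Response = -Marker + 3·Enzyme + 2  [with Marker=3, Enzyme=6]  = 17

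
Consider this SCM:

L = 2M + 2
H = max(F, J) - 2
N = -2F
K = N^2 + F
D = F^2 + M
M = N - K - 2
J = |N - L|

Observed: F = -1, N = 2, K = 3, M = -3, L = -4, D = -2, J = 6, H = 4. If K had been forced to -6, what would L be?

do(K=-6) replaces the equation K = N^2 + F with the constant K = -6.
N = -2F  [with F=-1]  = 2
M = N - K - 2  [with N=2, K=-6]  = 6
L = 2M + 2  [with M=6]  = 14

14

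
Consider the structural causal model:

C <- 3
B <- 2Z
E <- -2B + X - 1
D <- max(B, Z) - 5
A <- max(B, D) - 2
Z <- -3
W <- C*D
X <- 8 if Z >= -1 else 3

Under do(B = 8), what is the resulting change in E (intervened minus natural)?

-28

The intervention breaks the incoming arrows to B: B <- 2Z no longer applies, and B = 8.
X = 8 if Z >= -1 else 3  [with Z=-3]  = 3
E = -2B + X - 1  [with B=8, X=3]  = -14
Without intervention: B = 2Z  [with Z=-3]  = -6; X = 8 if Z >= -1 else 3  [with Z=-3]  = 3; E = -2B + X - 1  [with B=-6, X=3]  = 14.
Change = -14 − 14 = -28.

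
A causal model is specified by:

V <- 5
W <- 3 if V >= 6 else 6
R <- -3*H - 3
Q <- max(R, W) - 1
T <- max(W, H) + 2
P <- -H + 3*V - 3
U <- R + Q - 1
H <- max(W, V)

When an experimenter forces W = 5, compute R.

-18

Under do(W=5), the mechanism W <- 3 if V >= 6 else 6 is discarded; W is fixed at 5.
H = max(W, V)  [with W=5, V=5]  = 5
R = -3*H - 3  [with H=5]  = -18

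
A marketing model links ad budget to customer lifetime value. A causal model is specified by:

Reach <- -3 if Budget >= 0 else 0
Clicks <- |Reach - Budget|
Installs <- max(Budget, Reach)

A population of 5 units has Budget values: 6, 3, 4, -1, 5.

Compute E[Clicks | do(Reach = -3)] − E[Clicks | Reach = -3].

-1.1

Under do(Reach=-3), Reach's equation is replaced by Reach=-3 for every unit. Per-unit Clicks: 9, 6, 7, 2, 8. Mean = 6.4.
Observing Reach=-3 restricts to units where Reach's equation naturally yields -3: Budget ∈ {6, 3, 4, 5}. In that subpopulation Clicks = 9, 6, 7, 8, mean 7.5.
Difference = 6.4 − 7.5 = -1.1.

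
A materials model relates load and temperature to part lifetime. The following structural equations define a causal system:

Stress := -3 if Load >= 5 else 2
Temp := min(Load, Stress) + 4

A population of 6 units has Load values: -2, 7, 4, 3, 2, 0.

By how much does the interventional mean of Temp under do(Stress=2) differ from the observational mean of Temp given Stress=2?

0.2

The intervention sets Stress=2 in all 6 units regardless of Load. Recomputing Temp per unit gives 2, 6, 6, 6, 6, 4; average 5.
E[Temp|Stress=2] averages over only the 5 units with Stress=2 (Load = -2, 4, 3, 2, 0): Temp = 2, 6, 6, 6, 4, mean 4.8.
Difference = 5 − 4.8 = 0.2.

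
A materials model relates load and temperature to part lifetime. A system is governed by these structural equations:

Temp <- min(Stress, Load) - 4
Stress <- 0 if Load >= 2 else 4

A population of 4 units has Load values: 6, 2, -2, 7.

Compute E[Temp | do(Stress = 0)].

-4.5

Under do(Stress=0), Stress's equation is replaced by Stress=0 for every unit. Per-unit Temp: -4, -4, -6, -4. Mean = -4.5.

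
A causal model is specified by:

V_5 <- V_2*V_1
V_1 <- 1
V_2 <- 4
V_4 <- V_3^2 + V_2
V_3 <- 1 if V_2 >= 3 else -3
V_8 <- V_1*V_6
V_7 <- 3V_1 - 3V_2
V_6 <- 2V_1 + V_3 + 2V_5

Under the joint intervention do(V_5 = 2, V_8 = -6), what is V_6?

The joint intervention fixes V_5 = 2, V_8 = -6, removing each variable's own equation.
V_3 = 1 if V_2 >= 3 else -3  [with V_2=4]  = 1
V_6 = 2V_1 + V_3 + 2V_5  [with V_1=1, V_3=1, V_5=2]  = 7

7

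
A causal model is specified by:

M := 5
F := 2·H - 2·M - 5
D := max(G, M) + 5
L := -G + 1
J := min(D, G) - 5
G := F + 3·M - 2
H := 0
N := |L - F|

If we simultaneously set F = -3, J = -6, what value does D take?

15

Setting F = -3, J = -6 by intervention discards those variables' equations.
G = F + 3·M - 2  [with F=-3, M=5]  = 10
D = max(G, M) + 5  [with G=10, M=5]  = 15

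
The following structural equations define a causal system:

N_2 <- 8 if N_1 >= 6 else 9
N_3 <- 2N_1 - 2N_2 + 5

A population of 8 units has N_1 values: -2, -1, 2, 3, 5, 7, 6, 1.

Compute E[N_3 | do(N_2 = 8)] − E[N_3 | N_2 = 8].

-7.75

do(N_2=8) breaks N_2's dependence on N_1. With N_2=8 fixed, N_3 across the units is -15, -13, -7, -5, -1, 3, 1, -9, mean -5.75.
Conditioning on N_2=8 selects the 2 unit(s) with N_1 ∈ {7, 6}. Their N_3 values: 3, 1. Mean = 2.
Difference = -5.75 − 2 = -7.75.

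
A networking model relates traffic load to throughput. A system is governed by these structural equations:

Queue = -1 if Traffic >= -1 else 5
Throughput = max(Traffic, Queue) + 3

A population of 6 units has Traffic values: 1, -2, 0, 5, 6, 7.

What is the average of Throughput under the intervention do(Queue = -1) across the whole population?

6

Every unit gets Queue=-1 under the intervention. Throughput values become 4, 2, 3, 8, 9, 10; E[Throughput|do(Queue=-1)] = 6.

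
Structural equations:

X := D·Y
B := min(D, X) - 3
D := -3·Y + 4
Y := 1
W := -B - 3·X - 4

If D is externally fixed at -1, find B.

Under do(D=-1), the mechanism D := -3·Y + 4 is discarded; D is fixed at -1.
X = D·Y  [with D=-1, Y=1]  = -1
B = min(D, X) - 3  [with D=-1, X=-1]  = -4

-4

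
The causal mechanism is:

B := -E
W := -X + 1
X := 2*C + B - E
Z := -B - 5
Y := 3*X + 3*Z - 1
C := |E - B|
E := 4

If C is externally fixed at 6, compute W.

-3

The intervention breaks the incoming arrows to C: C := |E - B| no longer applies, and C = 6.
B = -E  [with E=4]  = -4
X = 2*C + B - E  [with C=6, B=-4, E=4]  = 4
W = -X + 1  [with X=4]  = -3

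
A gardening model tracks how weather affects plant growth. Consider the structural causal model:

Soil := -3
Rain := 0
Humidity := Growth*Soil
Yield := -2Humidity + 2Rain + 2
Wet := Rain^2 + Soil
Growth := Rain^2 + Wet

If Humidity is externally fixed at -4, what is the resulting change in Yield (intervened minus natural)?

26

The intervention breaks the incoming arrows to Humidity: Humidity := Growth*Soil no longer applies, and Humidity = -4.
Yield = -2Humidity + 2Rain + 2  [with Humidity=-4, Rain=0]  = 10
Without intervention: Wet = Rain^2 + Soil  [with Rain=0, Soil=-3]  = -3; Growth = Rain^2 + Wet  [with Rain=0, Wet=-3]  = -3; Humidity = Growth*Soil  [with Growth=-3, Soil=-3]  = 9; Yield = -2Humidity + 2Rain + 2  [with Humidity=9, Rain=0]  = -16.
Change = 10 − (-16) = 26.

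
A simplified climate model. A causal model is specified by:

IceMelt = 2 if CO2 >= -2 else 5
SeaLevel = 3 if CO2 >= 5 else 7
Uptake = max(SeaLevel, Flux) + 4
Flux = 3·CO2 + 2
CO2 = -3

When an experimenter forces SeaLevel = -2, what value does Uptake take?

do(SeaLevel=-2) replaces the equation SeaLevel = 3 if CO2 >= 5 else 7 with the constant SeaLevel = -2.
Flux = 3·CO2 + 2  [with CO2=-3]  = -7
Uptake = max(SeaLevel, Flux) + 4  [with SeaLevel=-2, Flux=-7]  = 2

2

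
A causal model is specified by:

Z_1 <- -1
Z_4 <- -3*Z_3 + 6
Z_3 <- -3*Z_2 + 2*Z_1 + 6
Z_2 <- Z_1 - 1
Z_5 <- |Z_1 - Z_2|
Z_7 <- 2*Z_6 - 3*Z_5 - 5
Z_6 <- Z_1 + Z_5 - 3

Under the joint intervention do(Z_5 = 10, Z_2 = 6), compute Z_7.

Setting Z_5 = 10, Z_2 = 6 by intervention discards those variables' equations.
Z_6 = Z_1 + Z_5 - 3  [with Z_1=-1, Z_5=10]  = 6
Z_7 = 2*Z_6 - 3*Z_5 - 5  [with Z_6=6, Z_5=10]  = -23

-23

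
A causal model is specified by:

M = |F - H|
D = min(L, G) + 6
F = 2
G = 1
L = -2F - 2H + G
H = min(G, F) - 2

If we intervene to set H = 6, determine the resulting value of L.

do(H=6) replaces the equation H = min(G, F) - 2 with the constant H = 6.
L = -2F - 2H + G  [with F=2, H=6, G=1]  = -15

-15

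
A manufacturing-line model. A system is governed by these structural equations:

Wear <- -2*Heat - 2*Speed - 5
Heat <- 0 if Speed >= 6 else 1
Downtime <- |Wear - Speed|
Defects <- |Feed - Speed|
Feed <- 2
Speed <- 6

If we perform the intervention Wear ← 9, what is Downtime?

Under do(Wear=9), the mechanism Wear <- -2*Heat - 2*Speed - 5 is discarded; Wear is fixed at 9.
Downtime = |Wear - Speed|  [with Wear=9, Speed=6]  = 3

3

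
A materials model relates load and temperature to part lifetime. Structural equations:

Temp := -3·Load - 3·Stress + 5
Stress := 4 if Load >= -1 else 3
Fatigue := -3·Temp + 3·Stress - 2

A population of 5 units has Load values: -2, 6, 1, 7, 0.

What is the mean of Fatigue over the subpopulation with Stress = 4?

E[Fatigue|Stress=4] averages over only the 4 units with Stress=4 (Load = 6, 1, 7, 0): Fatigue = 85, 40, 94, 31, mean 62.5.

62.5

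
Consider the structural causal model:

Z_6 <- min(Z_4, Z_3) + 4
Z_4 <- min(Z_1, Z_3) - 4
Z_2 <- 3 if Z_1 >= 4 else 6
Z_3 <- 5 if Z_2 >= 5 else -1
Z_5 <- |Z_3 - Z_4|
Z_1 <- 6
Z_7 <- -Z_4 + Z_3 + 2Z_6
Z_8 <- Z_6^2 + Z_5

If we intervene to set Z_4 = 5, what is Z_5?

Intervening sets Z_4 = 5 and removes its equation (Z_4 <- min(Z_1, Z_3) - 4).
Z_2 = 3 if Z_1 >= 4 else 6  [with Z_1=6]  = 3
Z_3 = 5 if Z_2 >= 5 else -1  [with Z_2=3]  = -1
Z_5 = |Z_3 - Z_4|  [with Z_3=-1, Z_4=5]  = 6

6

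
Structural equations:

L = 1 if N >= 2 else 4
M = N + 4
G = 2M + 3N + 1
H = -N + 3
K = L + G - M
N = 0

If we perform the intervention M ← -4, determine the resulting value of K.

1

do(M=-4) replaces the equation M = N + 4 with the constant M = -4.
G = 2M + 3N + 1  [with M=-4, N=0]  = -7
L = 1 if N >= 2 else 4  [with N=0]  = 4
K = L + G - M  [with L=4, G=-7, M=-4]  = 1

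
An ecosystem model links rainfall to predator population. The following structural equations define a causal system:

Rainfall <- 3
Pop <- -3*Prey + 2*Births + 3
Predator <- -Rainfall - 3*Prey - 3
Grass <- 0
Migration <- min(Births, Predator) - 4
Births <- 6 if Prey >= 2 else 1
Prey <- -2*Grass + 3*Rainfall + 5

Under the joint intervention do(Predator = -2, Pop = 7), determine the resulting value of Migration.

The joint intervention fixes Predator = -2, Pop = 7, removing each variable's own equation.
Prey = -2*Grass + 3*Rainfall + 5  [with Grass=0, Rainfall=3]  = 14
Births = 6 if Prey >= 2 else 1  [with Prey=14]  = 6
Migration = min(Births, Predator) - 4  [with Births=6, Predator=-2]  = -6

-6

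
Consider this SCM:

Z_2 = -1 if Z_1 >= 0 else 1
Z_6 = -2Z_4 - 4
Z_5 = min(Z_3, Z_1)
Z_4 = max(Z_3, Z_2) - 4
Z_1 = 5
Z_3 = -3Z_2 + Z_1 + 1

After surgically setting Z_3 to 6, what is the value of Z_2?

-1

Under do(Z_3=6), the mechanism Z_3 = -3Z_2 + Z_1 + 1 is discarded; Z_3 is fixed at 6.
Since Z_2 is not a descendant of the intervened variable, it is unaffected.
Z_2 = -1 if Z_1 >= 0 else 1  [with Z_1=5]  = -1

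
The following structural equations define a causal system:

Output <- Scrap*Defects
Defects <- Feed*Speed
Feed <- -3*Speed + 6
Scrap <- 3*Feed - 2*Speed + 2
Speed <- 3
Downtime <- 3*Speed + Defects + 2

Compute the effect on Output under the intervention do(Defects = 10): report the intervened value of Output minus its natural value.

-247

do(Defects=10) replaces the equation Defects <- Feed*Speed with the constant Defects = 10.
Feed = -3*Speed + 6  [with Speed=3]  = -3
Scrap = 3*Feed - 2*Speed + 2  [with Feed=-3, Speed=3]  = -13
Output = Scrap*Defects  [with Scrap=-13, Defects=10]  = -130
Without intervention: Feed = -3*Speed + 6  [with Speed=3]  = -3; Defects = Feed*Speed  [with Feed=-3, Speed=3]  = -9; Scrap = 3*Feed - 2*Speed + 2  [with Feed=-3, Speed=3]  = -13; Output = Scrap*Defects  [with Scrap=-13, Defects=-9]  = 117.
Change = -130 − 117 = -247.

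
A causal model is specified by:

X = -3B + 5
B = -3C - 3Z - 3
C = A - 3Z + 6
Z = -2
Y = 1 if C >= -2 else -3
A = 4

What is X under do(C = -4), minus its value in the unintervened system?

The intervention breaks the incoming arrows to C: C = A - 3Z + 6 no longer applies, and C = -4.
B = -3C - 3Z - 3  [with C=-4, Z=-2]  = 15
X = -3B + 5  [with B=15]  = -40
Without intervention: C = A - 3Z + 6  [with A=4, Z=-2]  = 16; B = -3C - 3Z - 3  [with C=16, Z=-2]  = -45; X = -3B + 5  [with B=-45]  = 140.
Change = -40 − 140 = -180.

-180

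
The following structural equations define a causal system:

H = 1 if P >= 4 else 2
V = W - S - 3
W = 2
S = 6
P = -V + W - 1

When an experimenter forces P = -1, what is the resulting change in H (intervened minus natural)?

Intervening sets P = -1 and removes its equation (P = -V + W - 1).
H = 1 if P >= 4 else 2  [with P=-1]  = 2
Without intervention: V = W - S - 3  [with W=2, S=6]  = -7; P = -V + W - 1  [with V=-7, W=2]  = 8; H = 1 if P >= 4 else 2  [with P=8]  = 1.
Change = 2 − 1 = 1.

1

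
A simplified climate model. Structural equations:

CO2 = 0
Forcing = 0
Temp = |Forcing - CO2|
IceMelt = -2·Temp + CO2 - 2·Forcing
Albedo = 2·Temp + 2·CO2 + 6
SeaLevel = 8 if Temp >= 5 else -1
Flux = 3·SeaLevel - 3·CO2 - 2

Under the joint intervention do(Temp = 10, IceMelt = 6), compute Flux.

22

Under do(Temp = 10, IceMelt = 6), each intervened variable's structural equation is replaced by its fixed value.
SeaLevel = 8 if Temp >= 5 else -1  [with Temp=10]  = 8
Flux = 3·SeaLevel - 3·CO2 - 2  [with SeaLevel=8, CO2=0]  = 22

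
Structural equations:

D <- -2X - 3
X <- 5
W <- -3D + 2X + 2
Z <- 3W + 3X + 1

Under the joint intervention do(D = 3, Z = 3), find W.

The joint intervention fixes D = 3, Z = 3, removing each variable's own equation.
W = -3D + 2X + 2  [with D=3, X=5]  = 3

3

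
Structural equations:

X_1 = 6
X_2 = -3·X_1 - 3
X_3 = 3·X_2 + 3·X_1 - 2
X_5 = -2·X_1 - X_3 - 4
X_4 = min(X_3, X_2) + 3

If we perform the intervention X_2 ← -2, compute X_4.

Under do(X_2=-2), the mechanism X_2 = -3·X_1 - 3 is discarded; X_2 is fixed at -2.
X_3 = 3·X_2 + 3·X_1 - 2  [with X_2=-2, X_1=6]  = 10
X_4 = min(X_3, X_2) + 3  [with X_3=10, X_2=-2]  = 1

1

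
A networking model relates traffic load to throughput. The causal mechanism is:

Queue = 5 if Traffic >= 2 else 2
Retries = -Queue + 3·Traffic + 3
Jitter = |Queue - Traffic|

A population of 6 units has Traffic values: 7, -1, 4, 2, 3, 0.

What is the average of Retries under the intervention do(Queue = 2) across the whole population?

8.5

Under do(Queue=2), Queue's equation is replaced by Queue=2 for every unit. Per-unit Retries: 22, -2, 13, 7, 10, 1. Mean = 8.5.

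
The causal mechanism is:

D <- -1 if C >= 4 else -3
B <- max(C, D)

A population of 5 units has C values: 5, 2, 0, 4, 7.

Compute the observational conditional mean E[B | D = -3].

E[B|D=-3] averages over only the 2 units with D=-3 (C = 2, 0): B = 2, 0, mean 1.

1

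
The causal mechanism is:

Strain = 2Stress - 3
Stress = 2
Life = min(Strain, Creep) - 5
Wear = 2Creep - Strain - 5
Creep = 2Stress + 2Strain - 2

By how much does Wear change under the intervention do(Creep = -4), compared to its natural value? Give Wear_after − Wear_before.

-16

The intervention breaks the incoming arrows to Creep: Creep = 2Stress + 2Strain - 2 no longer applies, and Creep = -4.
Strain = 2Stress - 3  [with Stress=2]  = 1
Wear = 2Creep - Strain - 5  [with Creep=-4, Strain=1]  = -14
Without intervention: Strain = 2Stress - 3  [with Stress=2]  = 1; Creep = 2Stress + 2Strain - 2  [with Stress=2, Strain=1]  = 4; Wear = 2Creep - Strain - 5  [with Creep=4, Strain=1]  = 2.
Change = -14 − 2 = -16.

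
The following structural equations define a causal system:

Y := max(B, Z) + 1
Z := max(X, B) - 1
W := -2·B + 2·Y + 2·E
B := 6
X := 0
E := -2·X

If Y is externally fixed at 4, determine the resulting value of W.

The intervention breaks the incoming arrows to Y: Y := max(B, Z) + 1 no longer applies, and Y = 4.
E = -2·X  [with X=0]  = 0
W = -2·B + 2·Y + 2·E  [with B=6, Y=4, E=0]  = -4

-4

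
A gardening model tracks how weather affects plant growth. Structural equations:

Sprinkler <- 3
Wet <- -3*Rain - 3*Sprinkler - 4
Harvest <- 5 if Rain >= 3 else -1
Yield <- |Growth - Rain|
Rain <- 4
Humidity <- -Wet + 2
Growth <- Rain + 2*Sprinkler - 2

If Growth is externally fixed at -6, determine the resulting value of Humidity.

27

Intervening sets Growth = -6 and removes its equation (Growth <- Rain + 2*Sprinkler - 2).
No directed path runs from Growth to Humidity, so Humidity keeps its natural value.
Wet = -3*Rain - 3*Sprinkler - 4  [with Rain=4, Sprinkler=3]  = -25
Humidity = -Wet + 2  [with Wet=-25]  = 27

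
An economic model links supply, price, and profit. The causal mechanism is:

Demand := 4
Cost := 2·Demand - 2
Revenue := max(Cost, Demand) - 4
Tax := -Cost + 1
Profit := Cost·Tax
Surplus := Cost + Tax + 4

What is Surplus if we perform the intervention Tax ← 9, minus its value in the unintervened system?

14

Under do(Tax=9), the mechanism Tax := -Cost + 1 is discarded; Tax is fixed at 9.
Cost = 2·Demand - 2  [with Demand=4]  = 6
Surplus = Cost + Tax + 4  [with Cost=6, Tax=9]  = 19
Without intervention: Cost = 2·Demand - 2  [with Demand=4]  = 6; Tax = -Cost + 1  [with Cost=6]  = -5; Surplus = Cost + Tax + 4  [with Cost=6, Tax=-5]  = 5.
Change = 19 − 5 = 14.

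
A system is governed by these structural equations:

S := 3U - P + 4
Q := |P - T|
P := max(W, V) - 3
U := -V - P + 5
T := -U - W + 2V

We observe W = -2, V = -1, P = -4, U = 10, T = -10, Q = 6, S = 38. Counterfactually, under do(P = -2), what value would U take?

The intervention breaks the incoming arrows to P: P := max(W, V) - 3 no longer applies, and P = -2.
U = -V - P + 5  [with V=-1, P=-2]  = 8

8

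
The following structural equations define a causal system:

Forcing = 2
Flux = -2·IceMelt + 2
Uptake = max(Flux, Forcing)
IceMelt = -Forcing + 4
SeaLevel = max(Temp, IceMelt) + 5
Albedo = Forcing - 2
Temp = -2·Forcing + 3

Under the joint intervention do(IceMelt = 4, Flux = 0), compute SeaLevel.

9

The joint intervention fixes IceMelt = 4, Flux = 0, removing each variable's own equation.
Temp = -2·Forcing + 3  [with Forcing=2]  = -1
SeaLevel = max(Temp, IceMelt) + 5  [with Temp=-1, IceMelt=4]  = 9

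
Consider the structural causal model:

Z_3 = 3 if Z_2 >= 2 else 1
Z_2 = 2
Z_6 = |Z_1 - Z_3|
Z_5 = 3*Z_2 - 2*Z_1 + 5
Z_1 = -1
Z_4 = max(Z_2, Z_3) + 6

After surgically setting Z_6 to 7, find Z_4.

9

do(Z_6=7) replaces the equation Z_6 = |Z_1 - Z_3| with the constant Z_6 = 7.
No directed path runs from Z_6 to Z_4, so Z_4 keeps its natural value.
Z_3 = 3 if Z_2 >= 2 else 1  [with Z_2=2]  = 3
Z_4 = max(Z_2, Z_3) + 6  [with Z_2=2, Z_3=3]  = 9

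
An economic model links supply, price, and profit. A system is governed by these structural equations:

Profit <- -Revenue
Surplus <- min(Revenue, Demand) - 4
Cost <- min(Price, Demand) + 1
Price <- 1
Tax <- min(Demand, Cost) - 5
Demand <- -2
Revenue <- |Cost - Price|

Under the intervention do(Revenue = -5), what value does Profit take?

5

Under do(Revenue=-5), the mechanism Revenue <- |Cost - Price| is discarded; Revenue is fixed at -5.
Profit = -Revenue  [with Revenue=-5]  = 5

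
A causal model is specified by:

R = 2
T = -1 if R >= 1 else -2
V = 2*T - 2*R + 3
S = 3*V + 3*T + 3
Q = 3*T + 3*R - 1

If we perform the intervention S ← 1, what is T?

The intervention breaks the incoming arrows to S: S = 3*V + 3*T + 3 no longer applies, and S = 1.
Since T is not a descendant of the intervened variable, it is unaffected.
T = -1 if R >= 1 else -2  [with R=2]  = -1

-1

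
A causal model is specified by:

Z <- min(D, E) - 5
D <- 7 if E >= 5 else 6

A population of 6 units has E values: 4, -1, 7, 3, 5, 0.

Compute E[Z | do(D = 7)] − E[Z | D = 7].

Under do(D=7), D's equation is replaced by D=7 for every unit. Per-unit Z: -1, -6, 2, -2, 0, -5. Mean = -2.
Conditioning on D=7 selects the 2 unit(s) with E ∈ {7, 5}. Their Z values: 2, 0. Mean = 1.
Difference = -2 − 1 = -3.

-3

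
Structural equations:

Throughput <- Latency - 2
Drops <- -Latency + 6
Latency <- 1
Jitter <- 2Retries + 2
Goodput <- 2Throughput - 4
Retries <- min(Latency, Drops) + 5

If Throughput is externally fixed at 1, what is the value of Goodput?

-2

The intervention breaks the incoming arrows to Throughput: Throughput <- Latency - 2 no longer applies, and Throughput = 1.
Goodput = 2Throughput - 4  [with Throughput=1]  = -2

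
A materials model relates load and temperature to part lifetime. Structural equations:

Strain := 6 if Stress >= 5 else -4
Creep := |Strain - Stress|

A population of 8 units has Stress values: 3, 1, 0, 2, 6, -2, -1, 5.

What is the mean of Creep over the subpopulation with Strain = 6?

Observing Strain=6 restricts to units where Strain's equation naturally yields 6: Stress ∈ {6, 5}. In that subpopulation Creep = 0, 1, mean 0.5.

0.5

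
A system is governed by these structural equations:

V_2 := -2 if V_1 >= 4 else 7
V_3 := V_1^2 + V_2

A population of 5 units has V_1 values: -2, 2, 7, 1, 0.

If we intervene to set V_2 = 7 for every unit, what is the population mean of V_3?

18.6

Every unit gets V_2=7 under the intervention. V_3 values become 11, 11, 56, 8, 7; E[V_3|do(V_2=7)] = 18.6.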